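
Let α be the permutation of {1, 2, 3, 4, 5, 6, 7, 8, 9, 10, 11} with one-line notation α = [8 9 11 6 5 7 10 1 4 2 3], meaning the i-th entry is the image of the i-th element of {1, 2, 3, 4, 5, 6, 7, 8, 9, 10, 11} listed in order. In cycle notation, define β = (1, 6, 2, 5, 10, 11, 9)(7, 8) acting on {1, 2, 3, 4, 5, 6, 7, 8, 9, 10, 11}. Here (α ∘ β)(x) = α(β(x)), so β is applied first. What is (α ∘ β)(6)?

9

β(6) = 2, then α(2) = 9; composing gives (α ∘ β)(6) = 9.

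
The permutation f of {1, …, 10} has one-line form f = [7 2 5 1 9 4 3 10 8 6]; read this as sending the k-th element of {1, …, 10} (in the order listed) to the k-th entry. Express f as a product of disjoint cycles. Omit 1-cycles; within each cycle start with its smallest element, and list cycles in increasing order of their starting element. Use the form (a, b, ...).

From 1: 1 → 7 → 3 → 5 → 9 → 8 → 10 → 6 → 4 → 1, closing the cycle (1, 7, 3, 5, 9, 8, 10, 6, 4).
Repeating from the next unused element and collecting all non-trivial cycles gives (1, 7, 3, 5, 9, 8, 10, 6, 4).

(1, 7, 3, 5, 9, 8, 10, 6, 4)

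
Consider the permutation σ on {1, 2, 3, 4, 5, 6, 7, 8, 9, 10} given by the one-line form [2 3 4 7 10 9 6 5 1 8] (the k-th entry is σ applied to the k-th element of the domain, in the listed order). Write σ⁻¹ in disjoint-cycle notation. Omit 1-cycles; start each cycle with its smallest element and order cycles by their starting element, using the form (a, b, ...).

The cycle decomposition of σ is (1, 2, 3, 4, 7, 6, 9)(5, 10, 8).
Reversing each cycle (and rotating so the smallest element leads) gives σ⁻¹ = (1, 9, 6, 7, 4, 3, 2)(5, 8, 10).

(1, 9, 6, 7, 4, 3, 2)(5, 8, 10)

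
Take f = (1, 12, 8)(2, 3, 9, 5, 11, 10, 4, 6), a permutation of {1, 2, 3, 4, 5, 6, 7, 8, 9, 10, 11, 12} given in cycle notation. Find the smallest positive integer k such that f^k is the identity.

24

The disjoint cycles have lengths 8, 3, 1.
The order is lcm(8, 3) = 24.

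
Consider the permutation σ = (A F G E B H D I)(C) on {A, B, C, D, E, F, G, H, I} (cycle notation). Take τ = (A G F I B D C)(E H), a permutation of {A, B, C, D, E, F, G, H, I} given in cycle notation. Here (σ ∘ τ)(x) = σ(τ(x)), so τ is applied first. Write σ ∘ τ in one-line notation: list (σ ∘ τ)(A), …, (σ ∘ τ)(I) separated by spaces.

E I F C D A G B H

(σ ∘ τ)(x) = σ(τ(x)). Computing each image: σ(τ(A)) = σ(G) = E, σ(τ(B)) = σ(D) = I, σ(τ(C)) = σ(A) = F, σ(τ(D)) = σ(C) = C, σ(τ(E)) = σ(H) = D, σ(τ(F)) = σ(I) = A, σ(τ(G)) = σ(F) = G, σ(τ(H)) = σ(E) = B, σ(τ(I)) = σ(B) = H.
Hence σ ∘ τ = [E I F C D A G B H].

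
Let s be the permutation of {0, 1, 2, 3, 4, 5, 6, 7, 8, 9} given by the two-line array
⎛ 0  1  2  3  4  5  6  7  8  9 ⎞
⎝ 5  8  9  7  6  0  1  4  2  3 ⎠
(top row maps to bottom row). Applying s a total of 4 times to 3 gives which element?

1

Tracing 3 → 7 → … returns to 3 after 8 steps, so 3 lies in an 8-cycle (1 8 2 9 3 7 4 6).
Stepping 4 places around the cycle: 3 → 7 → 4 → 6 → 1.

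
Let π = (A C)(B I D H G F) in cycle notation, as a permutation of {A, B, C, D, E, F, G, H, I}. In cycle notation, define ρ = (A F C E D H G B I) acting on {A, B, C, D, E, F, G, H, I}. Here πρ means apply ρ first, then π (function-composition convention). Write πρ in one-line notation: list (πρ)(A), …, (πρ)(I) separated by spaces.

B D E G H A I F C

Chase each element through ρ then π: A → F → B; B → I → D; C → E → E; D → H → G; E → D → H; F → C → A; G → B → I; H → G → F; I → A → C.
Collecting the images, πρ = [B D E G H A I F C].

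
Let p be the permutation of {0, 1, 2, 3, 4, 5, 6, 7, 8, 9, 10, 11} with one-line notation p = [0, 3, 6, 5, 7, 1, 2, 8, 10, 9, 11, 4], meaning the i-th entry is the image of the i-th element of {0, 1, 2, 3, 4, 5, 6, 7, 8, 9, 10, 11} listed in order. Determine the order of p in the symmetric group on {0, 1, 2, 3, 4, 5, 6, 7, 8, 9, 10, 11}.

30

The disjoint-cycle form of p has cycle lengths 5, 3, 2, 1, 1.
The order of p is the least common multiple of its cycle lengths: lcm(5, 3, 2) = 30.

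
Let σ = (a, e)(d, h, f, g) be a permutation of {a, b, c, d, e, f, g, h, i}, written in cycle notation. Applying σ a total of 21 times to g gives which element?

d

g lies in the 4-cycle (d, h, f, g).
Since the cycle has length 4, σ^21 acts on it the same as σ^1 (21 mod 4 = 1).
Stepping 1 place around the cycle: g → d.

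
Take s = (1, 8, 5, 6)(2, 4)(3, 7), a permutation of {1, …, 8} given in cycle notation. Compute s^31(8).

1

8 lies in the 4-cycle (1, 8, 5, 6).
Powers repeat with period 4 on this cycle, and 31 mod 4 = 3, so s^31(8) = s^3(8).
Stepping 3 places around the cycle: 8 → 5 → 6 → 1.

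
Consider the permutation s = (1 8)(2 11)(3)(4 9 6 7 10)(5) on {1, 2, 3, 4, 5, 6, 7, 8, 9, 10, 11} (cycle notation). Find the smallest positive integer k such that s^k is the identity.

The disjoint cycles have lengths 5, 2, 2, 1, 1.
The order of s is the least common multiple of its cycle lengths: lcm(5, 2, 2) = 10.

10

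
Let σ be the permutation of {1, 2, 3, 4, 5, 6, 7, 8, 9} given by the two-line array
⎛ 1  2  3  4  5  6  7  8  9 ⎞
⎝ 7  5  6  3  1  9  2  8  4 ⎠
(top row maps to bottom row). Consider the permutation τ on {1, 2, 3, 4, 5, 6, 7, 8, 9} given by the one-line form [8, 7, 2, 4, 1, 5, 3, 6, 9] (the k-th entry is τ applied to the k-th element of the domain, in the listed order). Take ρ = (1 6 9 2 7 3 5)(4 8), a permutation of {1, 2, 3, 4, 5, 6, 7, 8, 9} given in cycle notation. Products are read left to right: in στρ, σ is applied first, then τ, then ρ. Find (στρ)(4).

7

Chase 4: σ(4) = 3; τ(3) = 2; ρ(2) = 7. Hence (στρ)(4) = 7.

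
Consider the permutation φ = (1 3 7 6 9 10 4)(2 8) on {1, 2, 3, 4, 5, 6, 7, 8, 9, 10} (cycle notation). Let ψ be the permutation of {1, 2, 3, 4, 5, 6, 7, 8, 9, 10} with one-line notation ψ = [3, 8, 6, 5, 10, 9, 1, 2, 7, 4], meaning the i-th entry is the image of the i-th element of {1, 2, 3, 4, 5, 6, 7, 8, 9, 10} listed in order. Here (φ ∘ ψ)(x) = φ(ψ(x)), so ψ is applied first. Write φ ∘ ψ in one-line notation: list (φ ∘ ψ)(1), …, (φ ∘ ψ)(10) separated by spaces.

7 2 9 5 4 10 3 8 6 1

(φ ∘ ψ)(x) = φ(ψ(x)). Computing each image: φ(ψ(1)) = φ(3) = 7, φ(ψ(2)) = φ(8) = 2, φ(ψ(3)) = φ(6) = 9, φ(ψ(4)) = φ(5) = 5, φ(ψ(5)) = φ(10) = 4, φ(ψ(6)) = φ(9) = 10, φ(ψ(7)) = φ(1) = 3, φ(ψ(8)) = φ(2) = 8, φ(ψ(9)) = φ(7) = 6, φ(ψ(10)) = φ(4) = 1.
Hence φ ∘ ψ = [7 2 9 5 4 10 3 8 6 1].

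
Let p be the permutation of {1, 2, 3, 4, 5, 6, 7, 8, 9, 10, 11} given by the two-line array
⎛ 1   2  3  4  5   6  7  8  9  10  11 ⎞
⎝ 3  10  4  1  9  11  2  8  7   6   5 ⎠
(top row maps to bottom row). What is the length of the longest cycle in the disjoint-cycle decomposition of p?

Decomposing into disjoint cycles gives (1 3 4)(2 10 6 11 5 9 7); the longest has length 7.

7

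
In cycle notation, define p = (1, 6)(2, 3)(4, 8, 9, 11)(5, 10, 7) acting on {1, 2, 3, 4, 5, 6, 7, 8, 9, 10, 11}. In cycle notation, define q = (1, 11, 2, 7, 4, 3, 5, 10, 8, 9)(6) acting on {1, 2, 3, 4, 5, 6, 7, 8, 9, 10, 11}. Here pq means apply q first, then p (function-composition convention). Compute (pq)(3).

10

(pq)(3) = p(q(3)). q(3) = 5, then p(5) = 10. So (pq)(3) = 10.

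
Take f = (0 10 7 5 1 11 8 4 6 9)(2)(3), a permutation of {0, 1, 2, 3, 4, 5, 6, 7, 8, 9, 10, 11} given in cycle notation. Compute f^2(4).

9

4 lies in the 10-cycle (0 10 7 5 1 11 8 4 6 9).
Stepping 2 places around the cycle: 4 → 6 → 9.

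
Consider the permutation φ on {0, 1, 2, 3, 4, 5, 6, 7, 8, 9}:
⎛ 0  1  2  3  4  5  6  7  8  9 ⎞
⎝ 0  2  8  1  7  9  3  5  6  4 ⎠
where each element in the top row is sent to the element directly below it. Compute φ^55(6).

6

Tracing 6 → 3 → … returns to 6 after 5 steps, so 6 lies in a 5-cycle (1, 2, 8, 6, 3).
Powers repeat with period 5 on this cycle, and 55 mod 5 = 0, so φ^55(6) = φ^0(6).
So φ^55(6) = 6.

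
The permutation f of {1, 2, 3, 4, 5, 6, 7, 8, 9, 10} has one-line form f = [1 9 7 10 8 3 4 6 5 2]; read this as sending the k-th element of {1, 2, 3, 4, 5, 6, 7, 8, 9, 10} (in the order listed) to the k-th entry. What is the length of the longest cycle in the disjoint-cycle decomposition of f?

9

Decomposing into disjoint cycles gives (2 9 5 8 6 3 7 4 10); the longest has length 9.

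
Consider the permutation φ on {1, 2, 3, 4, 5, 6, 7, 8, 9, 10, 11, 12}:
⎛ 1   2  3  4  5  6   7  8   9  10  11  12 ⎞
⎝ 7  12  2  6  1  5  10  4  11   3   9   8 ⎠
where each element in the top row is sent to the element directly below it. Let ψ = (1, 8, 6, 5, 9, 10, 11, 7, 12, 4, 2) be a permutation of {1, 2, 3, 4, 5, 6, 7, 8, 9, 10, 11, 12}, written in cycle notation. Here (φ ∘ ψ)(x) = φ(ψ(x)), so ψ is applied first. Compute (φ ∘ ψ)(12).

6

ψ(12) = 4, then φ(4) = 6; composing gives (φ ∘ ψ)(12) = 6.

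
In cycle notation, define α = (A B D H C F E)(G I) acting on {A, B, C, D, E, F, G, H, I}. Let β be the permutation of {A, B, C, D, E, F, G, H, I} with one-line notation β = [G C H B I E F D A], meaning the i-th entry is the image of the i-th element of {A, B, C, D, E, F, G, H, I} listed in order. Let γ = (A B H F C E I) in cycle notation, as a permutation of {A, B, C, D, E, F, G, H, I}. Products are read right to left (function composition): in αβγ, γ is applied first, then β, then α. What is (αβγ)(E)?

(αβγ)(E) = α(β(γ(E))). γ(E) = I, then β(I) = A, then α(A) = B, so the result is B.

B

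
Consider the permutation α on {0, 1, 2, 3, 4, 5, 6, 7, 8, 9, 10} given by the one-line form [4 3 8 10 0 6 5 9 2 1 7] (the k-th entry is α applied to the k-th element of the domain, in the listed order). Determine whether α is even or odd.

In disjoint-cycle form the cycle lengths are 5, 2, 2, 2.
A cycle of length ℓ contributes ℓ−1 transpositions, so α is a product of 4 + 1 + 1 + 1 = 7 transpositions — odd.

odd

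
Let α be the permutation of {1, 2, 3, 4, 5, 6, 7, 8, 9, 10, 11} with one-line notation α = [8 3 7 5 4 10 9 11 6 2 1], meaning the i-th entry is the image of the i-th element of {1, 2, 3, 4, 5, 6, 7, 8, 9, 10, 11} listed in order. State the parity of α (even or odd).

even

In disjoint-cycle form the cycle lengths are 6, 3, 2.
A cycle of length ℓ contributes ℓ−1 transpositions, so α is a product of 5 + 2 + 1 = 8 transpositions — even.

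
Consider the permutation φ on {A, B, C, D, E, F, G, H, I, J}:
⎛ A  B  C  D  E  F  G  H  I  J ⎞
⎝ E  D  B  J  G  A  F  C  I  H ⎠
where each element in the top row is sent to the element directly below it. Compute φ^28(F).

Tracing F → A → … returns to F after 4 steps, so F lies in a 4-cycle (A E G F).
Powers repeat with period 4 on this cycle, and 28 mod 4 = 0, so φ^28(F) = φ^0(F).
So φ^28(F) = F.

F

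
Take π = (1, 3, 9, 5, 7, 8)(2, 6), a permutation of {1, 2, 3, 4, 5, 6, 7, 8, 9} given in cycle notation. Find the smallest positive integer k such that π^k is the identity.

The cycle type of π is (6, 2, 1).
Since disjoint cycles commute, ord(π) = lcm(6, 2) = 6.

6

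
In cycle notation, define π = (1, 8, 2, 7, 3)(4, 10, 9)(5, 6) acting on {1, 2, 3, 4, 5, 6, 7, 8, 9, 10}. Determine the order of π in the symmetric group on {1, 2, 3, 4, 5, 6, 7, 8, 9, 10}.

The disjoint cycles have lengths 5, 3, 2.
The order is lcm(5, 3, 2) = 30.

30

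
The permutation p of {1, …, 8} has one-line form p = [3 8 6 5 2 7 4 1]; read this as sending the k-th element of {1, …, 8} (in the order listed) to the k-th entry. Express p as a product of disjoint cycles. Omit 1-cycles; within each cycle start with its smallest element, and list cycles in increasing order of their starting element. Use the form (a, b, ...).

(1, 3, 6, 7, 4, 5, 2, 8)

Start at 1 and follow images: 1 → 3 → 6 → 7 → 4 → 5 → 2 → 8 → 1, giving the cycle (1, 3, 6, 7, 4, 5, 2, 8).
Repeating from the next unused element and collecting all non-trivial cycles gives (1, 3, 6, 7, 4, 5, 2, 8).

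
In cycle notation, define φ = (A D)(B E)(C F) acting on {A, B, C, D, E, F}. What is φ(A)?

D

Within (A D), A ↦ D.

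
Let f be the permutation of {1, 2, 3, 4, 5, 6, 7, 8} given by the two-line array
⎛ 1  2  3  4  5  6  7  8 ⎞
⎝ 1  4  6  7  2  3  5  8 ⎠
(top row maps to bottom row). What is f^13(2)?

4

Tracing 2 → 4 → … returns to 2 after 4 steps, so 2 lies in a 4-cycle (2 4 7 5).
Since the cycle has length 4, f^13 acts on it the same as f^1 (13 mod 4 = 1).
Stepping 1 place around the cycle: 2 → 4.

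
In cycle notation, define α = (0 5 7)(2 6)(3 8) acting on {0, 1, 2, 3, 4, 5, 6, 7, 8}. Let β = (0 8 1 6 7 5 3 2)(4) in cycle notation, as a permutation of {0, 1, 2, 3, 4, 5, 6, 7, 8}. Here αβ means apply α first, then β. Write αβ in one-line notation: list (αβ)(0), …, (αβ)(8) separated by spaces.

For each element, apply α then β: 0 → 5 → 3; 1 → 1 → 6; 2 → 6 → 7; 3 → 8 → 1; 4 → 4 → 4; 5 → 7 → 5; 6 → 2 → 0; 7 → 0 → 8; 8 → 3 → 2.
Collecting the images, αβ = [3 6 7 1 4 5 0 8 2].

3 6 7 1 4 5 0 8 2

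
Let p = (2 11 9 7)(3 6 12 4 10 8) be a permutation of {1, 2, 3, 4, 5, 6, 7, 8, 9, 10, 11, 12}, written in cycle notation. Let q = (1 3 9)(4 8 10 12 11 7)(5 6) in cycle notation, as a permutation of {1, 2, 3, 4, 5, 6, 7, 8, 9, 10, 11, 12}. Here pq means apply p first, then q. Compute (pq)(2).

7

p(2) = 11, then q(11) = 7; composing gives (pq)(2) = 7.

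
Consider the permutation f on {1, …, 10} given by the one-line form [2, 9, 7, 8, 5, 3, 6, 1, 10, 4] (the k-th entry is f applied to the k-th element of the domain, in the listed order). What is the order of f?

Writing f as disjoint cycles, the cycle lengths are 6, 3, 1.
The order of f is the least common multiple of its cycle lengths: lcm(6, 3) = 6.

6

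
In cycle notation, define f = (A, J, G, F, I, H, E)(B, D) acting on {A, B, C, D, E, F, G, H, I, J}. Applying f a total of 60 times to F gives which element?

A

F lies in the 7-cycle (A, J, G, F, I, H, E).
On a 7-cycle, f^7 is the identity, so f^60 = f^4 there (60 ≡ 4 mod 7).
Stepping 4 places around the cycle: F → I → H → E → A.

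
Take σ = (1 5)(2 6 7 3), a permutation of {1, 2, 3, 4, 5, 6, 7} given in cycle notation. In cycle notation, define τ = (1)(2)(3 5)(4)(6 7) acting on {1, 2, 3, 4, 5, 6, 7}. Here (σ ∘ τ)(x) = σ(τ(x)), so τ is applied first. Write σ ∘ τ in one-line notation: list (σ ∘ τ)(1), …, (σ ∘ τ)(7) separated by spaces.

(σ ∘ τ)(x) = σ(τ(x)). Computing each image: σ(τ(1)) = σ(1) = 5, σ(τ(2)) = σ(2) = 6, σ(τ(3)) = σ(5) = 1, σ(τ(4)) = σ(4) = 4, σ(τ(5)) = σ(3) = 2, σ(τ(6)) = σ(7) = 3, σ(τ(7)) = σ(6) = 7.
Hence σ ∘ τ = [5 6 1 4 2 3 7].

5 6 1 4 2 3 7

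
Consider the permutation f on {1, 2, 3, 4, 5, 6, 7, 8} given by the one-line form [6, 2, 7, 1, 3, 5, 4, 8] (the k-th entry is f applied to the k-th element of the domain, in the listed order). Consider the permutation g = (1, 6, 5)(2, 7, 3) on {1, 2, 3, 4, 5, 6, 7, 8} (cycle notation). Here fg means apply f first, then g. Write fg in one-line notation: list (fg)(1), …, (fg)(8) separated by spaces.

5 7 3 6 2 1 4 8

For each element, apply f then g: 1 → 6 → 5; 2 → 2 → 7; 3 → 7 → 3; 4 → 1 → 6; 5 → 3 → 2; 6 → 5 → 1; 7 → 4 → 4; 8 → 8 → 8.
So fg in one-line form is 5 7 3 6 2 1 4 8.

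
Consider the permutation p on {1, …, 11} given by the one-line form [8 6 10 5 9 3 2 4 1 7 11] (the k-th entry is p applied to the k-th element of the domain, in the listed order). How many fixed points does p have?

1

The fixed points (elements with p(x) = x) are {11}, so there is 1.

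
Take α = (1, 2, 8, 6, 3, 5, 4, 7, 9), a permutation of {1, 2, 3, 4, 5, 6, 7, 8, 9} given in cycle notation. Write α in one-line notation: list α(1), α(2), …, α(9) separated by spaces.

Reading each image from the cycles: 1↦2, 2↦8, 3↦5, 4↦7, 5↦4, 6↦3, 7↦9, 8↦6, 9↦1.
So the one-line form is 2 8 5 7 4 3 9 6 1.

2 8 5 7 4 3 9 6 1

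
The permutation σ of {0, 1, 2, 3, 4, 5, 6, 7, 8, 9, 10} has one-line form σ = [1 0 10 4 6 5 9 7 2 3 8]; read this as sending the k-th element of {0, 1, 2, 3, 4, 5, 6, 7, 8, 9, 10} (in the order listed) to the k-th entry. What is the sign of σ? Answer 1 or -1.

In disjoint-cycle form the cycle lengths are 4, 3, 2, 1, 1.
A cycle is odd iff its length is even; σ has 2 even-length cycles, so sgn(σ) = (−1)^2 and σ is even.

1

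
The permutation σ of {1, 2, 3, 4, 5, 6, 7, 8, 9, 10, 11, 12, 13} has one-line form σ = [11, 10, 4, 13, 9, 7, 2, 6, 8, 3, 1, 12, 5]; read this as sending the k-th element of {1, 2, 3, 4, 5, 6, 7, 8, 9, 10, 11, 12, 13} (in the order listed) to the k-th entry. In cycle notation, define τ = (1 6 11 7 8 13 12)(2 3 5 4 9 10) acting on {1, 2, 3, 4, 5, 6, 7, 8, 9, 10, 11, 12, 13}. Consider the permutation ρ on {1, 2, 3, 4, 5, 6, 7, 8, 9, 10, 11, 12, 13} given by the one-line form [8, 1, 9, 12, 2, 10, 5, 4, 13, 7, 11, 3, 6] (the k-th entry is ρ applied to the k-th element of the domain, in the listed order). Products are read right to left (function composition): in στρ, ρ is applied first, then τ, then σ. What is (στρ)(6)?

(στρ)(6) = σ(τ(ρ(6))). ρ(6) = 10, then τ(10) = 2, then σ(2) = 10, so the result is 10.

10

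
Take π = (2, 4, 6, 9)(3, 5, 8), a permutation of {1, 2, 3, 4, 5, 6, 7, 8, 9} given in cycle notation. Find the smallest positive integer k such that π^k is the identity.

12

The cycle type of π is (4, 3, 1, 1).
The order is lcm(4, 3) = 12.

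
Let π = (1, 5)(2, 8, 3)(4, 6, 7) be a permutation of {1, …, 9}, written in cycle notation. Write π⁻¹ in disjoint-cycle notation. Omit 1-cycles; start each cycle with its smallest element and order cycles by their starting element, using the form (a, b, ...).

If π sends a → b within a cycle, π⁻¹ sends b → a; equivalently, reverse each cycle.
Reversing each cycle of π and rotating so the smallest element leads gives (1, 5)(2, 3, 8)(4, 7, 6).

(1, 5)(2, 3, 8)(4, 7, 6)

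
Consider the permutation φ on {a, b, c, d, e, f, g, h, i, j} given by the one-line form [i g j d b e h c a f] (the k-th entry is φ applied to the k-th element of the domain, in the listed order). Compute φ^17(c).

Tracing c → j → … returns to c after 7 steps, so c lies in a 7-cycle (b g h c j f e).
On a 7-cycle, φ^7 is the identity, so φ^17 = φ^3 there (17 ≡ 3 mod 7).
Advancing 3 steps from c: c → j → f → e.

e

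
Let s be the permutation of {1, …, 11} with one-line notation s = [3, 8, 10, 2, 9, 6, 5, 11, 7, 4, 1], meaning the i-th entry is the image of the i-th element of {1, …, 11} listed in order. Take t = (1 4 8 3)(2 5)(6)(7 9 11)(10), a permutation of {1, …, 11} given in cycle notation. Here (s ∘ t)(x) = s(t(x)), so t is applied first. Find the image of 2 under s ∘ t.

9

(s ∘ t)(2) = s(t(2)). t(2) = 5, then s(5) = 9. So (s ∘ t)(2) = 9.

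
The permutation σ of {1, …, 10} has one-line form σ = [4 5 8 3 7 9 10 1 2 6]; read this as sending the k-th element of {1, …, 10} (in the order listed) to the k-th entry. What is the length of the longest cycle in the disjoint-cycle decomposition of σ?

6

Decomposing into disjoint cycles gives (1 4 3 8)(2 5 7 10 6 9); the longest has length 6.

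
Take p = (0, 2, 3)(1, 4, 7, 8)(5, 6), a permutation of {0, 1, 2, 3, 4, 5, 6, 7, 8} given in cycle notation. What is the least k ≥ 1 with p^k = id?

12

The cycle type of p is (4, 3, 2).
Since disjoint cycles commute, ord(p) = lcm(4, 3, 2) = 12.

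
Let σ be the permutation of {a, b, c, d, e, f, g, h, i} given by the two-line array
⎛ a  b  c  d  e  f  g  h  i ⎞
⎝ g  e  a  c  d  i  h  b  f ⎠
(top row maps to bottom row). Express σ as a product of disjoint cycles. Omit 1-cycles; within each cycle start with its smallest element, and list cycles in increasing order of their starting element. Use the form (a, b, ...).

From a: a → g → h → b → e → d → c → a, closing the cycle (a, g, h, b, e, d, c).
Repeating from the next unused element and collecting all non-trivial cycles gives (a, g, h, b, e, d, c)(f, i).

(a, g, h, b, e, d, c)(f, i)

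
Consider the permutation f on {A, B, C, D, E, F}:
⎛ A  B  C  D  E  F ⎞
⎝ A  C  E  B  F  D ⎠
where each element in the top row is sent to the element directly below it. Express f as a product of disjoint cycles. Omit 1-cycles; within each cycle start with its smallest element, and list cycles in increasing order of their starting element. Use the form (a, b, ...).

(B, C, E, F, D)

Start at B and follow images: B → C → E → F → D → B, giving the cycle (B, C, E, F, D).
Continuing from each remaining unvisited element yields (B, C, E, F, D).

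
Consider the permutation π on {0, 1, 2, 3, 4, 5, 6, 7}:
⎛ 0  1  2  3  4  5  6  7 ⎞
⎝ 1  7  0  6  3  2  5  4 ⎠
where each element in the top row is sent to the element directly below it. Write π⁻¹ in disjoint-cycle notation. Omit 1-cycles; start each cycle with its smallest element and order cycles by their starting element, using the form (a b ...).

First write π in disjoint cycles: (0 1 7 4 3 6 5 2).
The inverse reverses every cycle; in canonical form, π⁻¹ = (0 2 5 6 3 4 7 1).

(0 2 5 6 3 4 7 1)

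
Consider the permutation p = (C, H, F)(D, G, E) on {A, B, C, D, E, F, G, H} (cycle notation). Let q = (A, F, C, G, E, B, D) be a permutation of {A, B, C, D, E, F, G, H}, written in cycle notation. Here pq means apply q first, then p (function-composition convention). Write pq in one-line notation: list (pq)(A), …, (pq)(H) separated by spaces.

(pq)(x) = p(q(x)). Computing each image: p(q(A)) = p(F) = C, p(q(B)) = p(D) = G, p(q(C)) = p(G) = E, p(q(D)) = p(A) = A, p(q(E)) = p(B) = B, p(q(F)) = p(C) = H, p(q(G)) = p(E) = D, p(q(H)) = p(H) = F.
Hence pq = [C G E A B H D F].

C G E A B H D F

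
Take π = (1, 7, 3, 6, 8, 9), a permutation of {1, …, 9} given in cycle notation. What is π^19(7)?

3

7 lies in the 6-cycle (1, 7, 3, 6, 8, 9).
On a 6-cycle, π^6 is the identity, so π^19 = π^1 there (19 ≡ 1 mod 6).
Stepping 1 place around the cycle: 7 → 3.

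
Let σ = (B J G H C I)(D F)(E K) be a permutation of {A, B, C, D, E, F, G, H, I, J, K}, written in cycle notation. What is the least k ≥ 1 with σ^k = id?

The disjoint cycles have lengths 6, 2, 2, 1.
The order is lcm(6, 2, 2) = 6.

6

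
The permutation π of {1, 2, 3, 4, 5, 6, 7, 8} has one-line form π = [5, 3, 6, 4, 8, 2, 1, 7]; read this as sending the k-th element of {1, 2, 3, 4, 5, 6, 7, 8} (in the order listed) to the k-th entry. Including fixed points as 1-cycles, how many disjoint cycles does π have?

3

The cycle decomposition is (1, 5, 8, 7)(2, 3, 6)(4), which has 3 cycles (counting 1-cycles).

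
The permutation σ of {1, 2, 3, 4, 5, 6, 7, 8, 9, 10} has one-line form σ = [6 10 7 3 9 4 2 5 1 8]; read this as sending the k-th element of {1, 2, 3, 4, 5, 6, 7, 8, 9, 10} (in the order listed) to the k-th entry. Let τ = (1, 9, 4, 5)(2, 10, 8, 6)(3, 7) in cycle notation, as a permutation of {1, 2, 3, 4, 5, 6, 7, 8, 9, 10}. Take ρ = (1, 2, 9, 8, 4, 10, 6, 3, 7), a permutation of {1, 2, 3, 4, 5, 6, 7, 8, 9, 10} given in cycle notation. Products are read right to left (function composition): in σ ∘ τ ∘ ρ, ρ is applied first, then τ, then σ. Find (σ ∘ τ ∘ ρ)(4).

(σ ∘ τ ∘ ρ)(4) = σ(τ(ρ(4))). ρ(4) = 10, then τ(10) = 8, then σ(8) = 5, so the result is 5.

5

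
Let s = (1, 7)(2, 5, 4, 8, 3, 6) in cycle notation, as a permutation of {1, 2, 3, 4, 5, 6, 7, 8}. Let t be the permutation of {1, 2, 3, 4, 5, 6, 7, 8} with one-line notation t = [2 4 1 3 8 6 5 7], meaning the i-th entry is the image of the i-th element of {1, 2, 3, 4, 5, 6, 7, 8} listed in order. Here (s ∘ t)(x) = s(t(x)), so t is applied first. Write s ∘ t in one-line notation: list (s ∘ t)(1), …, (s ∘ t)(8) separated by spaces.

(s ∘ t)(x) = s(t(x)). Computing each image: s(t(1)) = s(2) = 5, s(t(2)) = s(4) = 8, s(t(3)) = s(1) = 7, s(t(4)) = s(3) = 6, s(t(5)) = s(8) = 3, s(t(6)) = s(6) = 2, s(t(7)) = s(5) = 4, s(t(8)) = s(7) = 1.
Hence s ∘ t = [5 8 7 6 3 2 4 1].

5 8 7 6 3 2 4 1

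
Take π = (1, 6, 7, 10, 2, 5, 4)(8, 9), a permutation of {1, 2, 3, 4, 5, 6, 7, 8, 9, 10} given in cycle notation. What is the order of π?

14

The disjoint cycles have lengths 7, 2, 1.
Since disjoint cycles commute, ord(π) = lcm(7, 2) = 14.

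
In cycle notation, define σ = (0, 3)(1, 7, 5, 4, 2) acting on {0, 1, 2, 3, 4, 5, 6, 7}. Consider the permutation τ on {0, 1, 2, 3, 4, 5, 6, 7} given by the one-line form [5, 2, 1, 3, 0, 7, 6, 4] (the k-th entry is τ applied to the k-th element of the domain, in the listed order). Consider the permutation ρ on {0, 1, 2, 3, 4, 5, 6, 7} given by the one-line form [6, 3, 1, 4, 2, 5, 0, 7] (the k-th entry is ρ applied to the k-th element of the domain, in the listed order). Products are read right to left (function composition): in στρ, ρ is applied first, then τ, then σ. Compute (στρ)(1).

(στρ)(1) = σ(τ(ρ(1))). ρ(1) = 3, then τ(3) = 3, then σ(3) = 0, so the result is 0.

0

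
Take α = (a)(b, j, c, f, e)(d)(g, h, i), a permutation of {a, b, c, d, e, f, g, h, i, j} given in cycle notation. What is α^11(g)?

i

g lies in the 3-cycle (g, h, i).
On a 3-cycle, α^3 is the identity, so α^11 = α^2 there (11 ≡ 2 mod 3).
Stepping 2 places around the cycle: g → h → i.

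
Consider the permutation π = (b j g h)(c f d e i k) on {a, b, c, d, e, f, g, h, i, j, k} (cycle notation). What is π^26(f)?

f lies in the 6-cycle (c f d e i k).
Since the cycle has length 6, π^26 acts on it the same as π^2 (26 mod 6 = 2).
Stepping 2 places around the cycle: f → d → e.

e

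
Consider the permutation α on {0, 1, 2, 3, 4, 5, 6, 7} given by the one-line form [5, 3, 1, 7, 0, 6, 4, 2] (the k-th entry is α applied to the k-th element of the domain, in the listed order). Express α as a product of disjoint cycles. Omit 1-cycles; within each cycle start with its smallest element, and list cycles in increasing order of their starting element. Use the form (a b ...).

Start at 0 and follow images: 0 → 5 → 6 → 4 → 0, giving the cycle (0 5 6 4).
Repeating from the next unused element and collecting all non-trivial cycles gives (0 5 6 4)(1 3 7 2).

(0 5 6 4)(1 3 7 2)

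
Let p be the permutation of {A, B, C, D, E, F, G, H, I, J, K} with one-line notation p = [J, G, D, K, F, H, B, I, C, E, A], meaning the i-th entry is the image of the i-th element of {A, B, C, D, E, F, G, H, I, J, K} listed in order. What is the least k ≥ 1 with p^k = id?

18

The disjoint-cycle form of p has cycle lengths 9, 2.
The order is lcm(9, 2) = 18.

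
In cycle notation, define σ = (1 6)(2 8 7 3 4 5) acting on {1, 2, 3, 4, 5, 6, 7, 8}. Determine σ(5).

In the cycle (2 8 7 3 4 5), 5 is followed by 2, so σ(5) = 2.

2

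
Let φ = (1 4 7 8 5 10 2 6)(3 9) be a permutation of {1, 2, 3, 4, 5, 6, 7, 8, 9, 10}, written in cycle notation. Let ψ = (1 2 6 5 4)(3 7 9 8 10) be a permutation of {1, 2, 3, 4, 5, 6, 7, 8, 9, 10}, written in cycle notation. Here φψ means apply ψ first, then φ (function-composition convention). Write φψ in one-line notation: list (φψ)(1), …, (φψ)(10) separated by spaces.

6 1 8 4 7 10 3 2 5 9

(φψ)(x) = φ(ψ(x)). Computing each image: φ(ψ(1)) = φ(2) = 6, φ(ψ(2)) = φ(6) = 1, φ(ψ(3)) = φ(7) = 8, φ(ψ(4)) = φ(1) = 4, φ(ψ(5)) = φ(4) = 7, φ(ψ(6)) = φ(5) = 10, φ(ψ(7)) = φ(9) = 3, φ(ψ(8)) = φ(10) = 2, φ(ψ(9)) = φ(8) = 5, φ(ψ(10)) = φ(3) = 9.
Hence φψ = [6 1 8 4 7 10 3 2 5 9].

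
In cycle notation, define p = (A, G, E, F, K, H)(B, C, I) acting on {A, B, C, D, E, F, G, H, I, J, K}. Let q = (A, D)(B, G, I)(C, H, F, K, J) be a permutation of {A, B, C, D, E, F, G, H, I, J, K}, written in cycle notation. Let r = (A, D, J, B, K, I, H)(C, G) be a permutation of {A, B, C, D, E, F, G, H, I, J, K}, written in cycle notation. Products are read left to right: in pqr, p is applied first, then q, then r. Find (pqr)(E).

Apply the permutations in order: p(E) = F, then q(F) = K, then r(K) = I. So (pqr)(E) = I.

I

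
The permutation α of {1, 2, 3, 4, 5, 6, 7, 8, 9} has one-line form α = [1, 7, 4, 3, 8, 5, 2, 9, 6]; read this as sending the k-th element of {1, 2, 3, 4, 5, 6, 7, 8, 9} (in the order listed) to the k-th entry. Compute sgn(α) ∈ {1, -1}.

-1

In disjoint-cycle form the cycle lengths are 4, 2, 2, 1.
A cycle of length ℓ contributes ℓ−1 transpositions, so α is a product of 3 + 1 + 1 = 5 transpositions — odd.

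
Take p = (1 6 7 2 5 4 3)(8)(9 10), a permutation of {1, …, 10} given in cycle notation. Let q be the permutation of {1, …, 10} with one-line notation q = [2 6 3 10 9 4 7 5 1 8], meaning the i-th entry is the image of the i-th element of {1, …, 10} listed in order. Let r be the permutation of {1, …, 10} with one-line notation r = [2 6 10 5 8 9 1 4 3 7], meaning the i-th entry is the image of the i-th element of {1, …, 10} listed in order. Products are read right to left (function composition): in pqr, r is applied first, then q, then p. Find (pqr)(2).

3

Chase 2: r(2) = 6; q(6) = 4; p(4) = 3. Hence (pqr)(2) = 3.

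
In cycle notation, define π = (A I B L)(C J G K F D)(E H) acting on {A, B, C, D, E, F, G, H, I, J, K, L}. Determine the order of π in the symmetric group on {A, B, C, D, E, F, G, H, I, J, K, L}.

12

The disjoint cycles have lengths 6, 4, 2.
Since disjoint cycles commute, ord(π) = lcm(6, 4, 2) = 12.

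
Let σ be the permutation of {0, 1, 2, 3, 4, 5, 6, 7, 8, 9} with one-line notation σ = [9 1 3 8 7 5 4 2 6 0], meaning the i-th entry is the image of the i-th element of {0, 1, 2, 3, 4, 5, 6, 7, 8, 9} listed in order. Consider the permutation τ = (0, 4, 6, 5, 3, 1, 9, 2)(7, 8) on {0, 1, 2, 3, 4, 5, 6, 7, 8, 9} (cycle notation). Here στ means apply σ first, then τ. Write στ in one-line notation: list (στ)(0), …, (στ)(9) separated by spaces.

(στ)(x) = τ(σ(x)). Computing each image: τ(σ(0)) = τ(9) = 2, τ(σ(1)) = τ(1) = 9, τ(σ(2)) = τ(3) = 1, τ(σ(3)) = τ(8) = 7, τ(σ(4)) = τ(7) = 8, τ(σ(5)) = τ(5) = 3, τ(σ(6)) = τ(4) = 6, τ(σ(7)) = τ(2) = 0, τ(σ(8)) = τ(6) = 5, τ(σ(9)) = τ(0) = 4.
Hence στ = [2 9 1 7 8 3 6 0 5 4].

2 9 1 7 8 3 6 0 5 4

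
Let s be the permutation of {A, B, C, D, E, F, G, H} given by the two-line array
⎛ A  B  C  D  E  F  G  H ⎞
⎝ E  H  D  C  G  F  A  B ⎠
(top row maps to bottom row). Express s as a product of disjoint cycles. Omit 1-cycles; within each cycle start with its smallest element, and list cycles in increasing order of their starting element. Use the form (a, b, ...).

From A: A → E → G → A, closing the cycle (A, E, G).
Continuing from each remaining unvisited element yields (A, E, G)(B, H)(C, D).

(A, E, G)(B, H)(C, D)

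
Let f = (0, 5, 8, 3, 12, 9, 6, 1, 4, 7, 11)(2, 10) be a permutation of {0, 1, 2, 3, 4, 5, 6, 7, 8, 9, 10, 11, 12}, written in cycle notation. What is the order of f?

The disjoint cycles have lengths 11, 2.
The order of f is the least common multiple of its cycle lengths: lcm(11, 2) = 22.

22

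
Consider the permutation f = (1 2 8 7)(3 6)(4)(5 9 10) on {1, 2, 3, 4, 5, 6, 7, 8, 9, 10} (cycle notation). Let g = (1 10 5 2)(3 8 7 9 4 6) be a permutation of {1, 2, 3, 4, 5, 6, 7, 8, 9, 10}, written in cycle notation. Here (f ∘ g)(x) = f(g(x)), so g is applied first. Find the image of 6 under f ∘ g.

First apply g: g(6) = 3, then f(3) = 6. Thus (f ∘ g)(6) = 6.

6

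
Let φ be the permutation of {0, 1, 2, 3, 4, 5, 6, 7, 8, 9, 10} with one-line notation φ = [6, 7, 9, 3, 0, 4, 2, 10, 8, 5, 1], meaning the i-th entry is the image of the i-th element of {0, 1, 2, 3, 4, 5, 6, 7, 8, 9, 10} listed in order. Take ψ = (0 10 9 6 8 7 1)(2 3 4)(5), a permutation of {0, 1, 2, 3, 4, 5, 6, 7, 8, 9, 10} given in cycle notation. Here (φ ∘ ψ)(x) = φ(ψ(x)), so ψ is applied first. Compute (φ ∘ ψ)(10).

5

ψ(10) = 9, then φ(9) = 5; composing gives (φ ∘ ψ)(10) = 5.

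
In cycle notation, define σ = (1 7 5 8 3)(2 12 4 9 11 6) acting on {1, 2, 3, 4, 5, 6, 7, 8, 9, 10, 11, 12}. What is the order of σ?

30

The cycle type of σ is (6, 5, 1).
The order of σ is the least common multiple of its cycle lengths: lcm(6, 5) = 30.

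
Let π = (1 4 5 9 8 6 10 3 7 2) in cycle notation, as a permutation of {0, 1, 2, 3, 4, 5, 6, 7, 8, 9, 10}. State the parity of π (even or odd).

The cycle lengths are 10, 1.
A cycle of length ℓ contributes ℓ−1 transpositions, so π is a product of 9 transpositions — odd.

odd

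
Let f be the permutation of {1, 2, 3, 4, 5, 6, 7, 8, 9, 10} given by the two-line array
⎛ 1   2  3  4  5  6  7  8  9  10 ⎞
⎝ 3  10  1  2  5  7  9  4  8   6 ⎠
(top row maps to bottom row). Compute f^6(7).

6

Tracing 7 → 9 → … returns to 7 after 7 steps, so 7 lies in a 7-cycle (2 10 6 7 9 8 4).
Stepping 6 places around the cycle: 7 → 9 → 8 → 4 → 2 → 10 → 6.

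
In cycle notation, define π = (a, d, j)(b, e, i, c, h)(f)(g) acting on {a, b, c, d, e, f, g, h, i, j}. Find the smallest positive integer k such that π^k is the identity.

15

The cycle type of π is (5, 3, 1, 1).
Since disjoint cycles commute, ord(π) = lcm(5, 3) = 15.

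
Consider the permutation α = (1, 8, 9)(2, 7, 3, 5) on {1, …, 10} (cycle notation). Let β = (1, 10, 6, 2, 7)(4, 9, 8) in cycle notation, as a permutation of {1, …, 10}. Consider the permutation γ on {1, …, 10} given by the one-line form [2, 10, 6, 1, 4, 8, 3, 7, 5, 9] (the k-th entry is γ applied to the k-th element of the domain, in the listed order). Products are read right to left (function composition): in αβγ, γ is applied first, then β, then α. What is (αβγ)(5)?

1

Chase 5: γ(5) = 4; β(4) = 9; α(9) = 1. Hence (αβγ)(5) = 1.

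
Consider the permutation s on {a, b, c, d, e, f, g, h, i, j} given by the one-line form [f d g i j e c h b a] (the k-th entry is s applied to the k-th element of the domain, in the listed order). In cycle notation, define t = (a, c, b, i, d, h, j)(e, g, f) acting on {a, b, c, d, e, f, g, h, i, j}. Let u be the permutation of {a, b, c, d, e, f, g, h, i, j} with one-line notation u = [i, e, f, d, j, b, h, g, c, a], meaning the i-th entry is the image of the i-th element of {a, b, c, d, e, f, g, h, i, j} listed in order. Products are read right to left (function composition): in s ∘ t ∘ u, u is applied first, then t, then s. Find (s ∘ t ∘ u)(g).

a

Chase g: u(g) = h; t(h) = j; s(j) = a. Hence (s ∘ t ∘ u)(g) = a.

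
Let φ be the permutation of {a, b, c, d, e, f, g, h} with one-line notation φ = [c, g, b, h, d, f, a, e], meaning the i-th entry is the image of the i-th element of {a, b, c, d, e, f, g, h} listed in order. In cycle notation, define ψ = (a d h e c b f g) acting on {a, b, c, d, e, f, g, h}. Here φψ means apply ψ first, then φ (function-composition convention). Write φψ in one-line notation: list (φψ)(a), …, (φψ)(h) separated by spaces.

Chase each element through ψ then φ: a → d → h; b → f → f; c → b → g; d → h → e; e → c → b; f → g → a; g → a → c; h → e → d.
Collecting the images, φψ = [h f g e b a c d].

h f g e b a c d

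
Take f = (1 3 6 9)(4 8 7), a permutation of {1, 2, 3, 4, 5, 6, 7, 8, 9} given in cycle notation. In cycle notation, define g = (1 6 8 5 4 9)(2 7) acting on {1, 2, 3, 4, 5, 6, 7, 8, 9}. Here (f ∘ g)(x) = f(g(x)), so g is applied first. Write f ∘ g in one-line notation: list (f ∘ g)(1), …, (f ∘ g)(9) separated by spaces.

(f ∘ g)(x) = f(g(x)). Computing each image: f(g(1)) = f(6) = 9, f(g(2)) = f(7) = 4, f(g(3)) = f(3) = 6, f(g(4)) = f(9) = 1, f(g(5)) = f(4) = 8, f(g(6)) = f(8) = 7, f(g(7)) = f(2) = 2, f(g(8)) = f(5) = 5, f(g(9)) = f(1) = 3.
Hence f ∘ g = [9 4 6 1 8 7 2 5 3].

9 4 6 1 8 7 2 5 3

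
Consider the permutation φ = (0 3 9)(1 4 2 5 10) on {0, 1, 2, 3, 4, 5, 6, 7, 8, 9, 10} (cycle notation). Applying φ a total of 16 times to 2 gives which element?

5

2 lies in the 5-cycle (1 4 2 5 10).
Powers repeat with period 5 on this cycle, and 16 mod 5 = 1, so φ^16(2) = φ^1(2).
Stepping 1 place around the cycle: 2 → 5.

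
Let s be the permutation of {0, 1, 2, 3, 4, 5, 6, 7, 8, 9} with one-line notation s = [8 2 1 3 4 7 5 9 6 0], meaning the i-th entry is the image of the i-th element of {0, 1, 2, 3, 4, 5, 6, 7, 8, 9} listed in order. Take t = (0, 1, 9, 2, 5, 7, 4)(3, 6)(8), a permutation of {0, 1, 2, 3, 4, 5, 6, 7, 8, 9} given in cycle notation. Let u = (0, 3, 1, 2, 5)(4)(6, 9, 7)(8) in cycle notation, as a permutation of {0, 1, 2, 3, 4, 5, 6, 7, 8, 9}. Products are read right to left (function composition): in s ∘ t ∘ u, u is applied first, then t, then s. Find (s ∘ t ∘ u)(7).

3

Chase 7: u(7) = 6; t(6) = 3; s(3) = 3. Hence (s ∘ t ∘ u)(7) = 3.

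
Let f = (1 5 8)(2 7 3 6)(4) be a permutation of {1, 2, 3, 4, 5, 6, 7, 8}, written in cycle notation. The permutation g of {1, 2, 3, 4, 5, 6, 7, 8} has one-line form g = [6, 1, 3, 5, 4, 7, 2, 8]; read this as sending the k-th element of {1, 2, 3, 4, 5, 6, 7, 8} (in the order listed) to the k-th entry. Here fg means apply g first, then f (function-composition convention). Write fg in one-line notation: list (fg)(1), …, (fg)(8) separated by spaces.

2 5 6 8 4 3 7 1

Chase each element through g then f: 1 → 6 → 2; 2 → 1 → 5; 3 → 3 → 6; 4 → 5 → 8; 5 → 4 → 4; 6 → 7 → 3; 7 → 2 → 7; 8 → 8 → 1.
Collecting the images, fg = [2 5 6 8 4 3 7 1].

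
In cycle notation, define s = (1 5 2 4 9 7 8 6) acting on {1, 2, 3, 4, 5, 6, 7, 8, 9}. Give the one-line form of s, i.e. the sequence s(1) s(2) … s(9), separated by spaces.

Each element maps to the next entry in its cycle (wrapping to the front): 1↦5, 2↦4, 3↦3, 4↦9, 5↦2, 6↦1, 7↦8, 8↦6, 9↦7.
Listing these in domain order gives 5 4 3 9 2 1 8 6 7.

5 4 3 9 2 1 8 6 7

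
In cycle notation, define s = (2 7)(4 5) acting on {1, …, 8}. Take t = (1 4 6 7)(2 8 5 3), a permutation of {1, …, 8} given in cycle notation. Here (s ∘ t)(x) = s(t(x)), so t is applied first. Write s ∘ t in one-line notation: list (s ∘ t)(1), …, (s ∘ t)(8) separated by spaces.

For each element, apply t then s: 1 → 4 → 5; 2 → 8 → 8; 3 → 2 → 7; 4 → 6 → 6; 5 → 3 → 3; 6 → 7 → 2; 7 → 1 → 1; 8 → 5 → 4.
So s ∘ t in one-line form is 5 8 7 6 3 2 1 4.

5 8 7 6 3 2 1 4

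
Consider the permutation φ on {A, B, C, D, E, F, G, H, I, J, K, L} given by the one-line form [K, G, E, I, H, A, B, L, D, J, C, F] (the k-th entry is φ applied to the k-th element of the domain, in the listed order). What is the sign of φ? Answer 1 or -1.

In disjoint-cycle form the cycle lengths are 7, 2, 2, 1.
A cycle is odd iff its length is even; φ has 2 even-length cycles, so sgn(φ) = (−1)^2 and φ is even.

1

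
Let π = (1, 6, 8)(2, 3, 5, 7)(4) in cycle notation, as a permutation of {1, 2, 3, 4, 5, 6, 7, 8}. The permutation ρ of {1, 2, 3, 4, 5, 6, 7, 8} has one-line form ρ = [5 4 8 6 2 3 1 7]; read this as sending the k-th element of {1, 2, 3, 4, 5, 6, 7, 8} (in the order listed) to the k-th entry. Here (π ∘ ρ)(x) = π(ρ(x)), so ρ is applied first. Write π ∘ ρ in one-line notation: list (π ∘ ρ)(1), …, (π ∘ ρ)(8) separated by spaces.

7 4 1 8 3 5 6 2

For each element, apply ρ then π: 1 → 5 → 7; 2 → 4 → 4; 3 → 8 → 1; 4 → 6 → 8; 5 → 2 → 3; 6 → 3 → 5; 7 → 1 → 6; 8 → 7 → 2.
Collecting the images, π ∘ ρ = [7 4 1 8 3 5 6 2].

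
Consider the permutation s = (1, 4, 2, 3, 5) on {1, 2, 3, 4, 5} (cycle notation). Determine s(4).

In the cycle (1, 4, 2, 3, 5), 4 is followed by 2, so s(4) = 2.

2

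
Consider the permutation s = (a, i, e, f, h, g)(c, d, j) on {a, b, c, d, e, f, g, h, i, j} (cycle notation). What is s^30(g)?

g lies in the 6-cycle (a, i, e, f, h, g).
Powers repeat with period 6 on this cycle, and 30 mod 6 = 0, so s^30(g) = s^0(g).
So s^30(g) = g.

g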